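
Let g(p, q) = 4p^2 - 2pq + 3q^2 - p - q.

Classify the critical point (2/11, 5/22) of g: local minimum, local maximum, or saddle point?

The Hessian of g is constant: H = [[8, -2], [-2, 6]].
det(H) = 8·6 − (-2)² = 44.
det(H) > 0 and tr(H) = 14 > 0, so H is positive definite and the point is a local minimum.

local minimum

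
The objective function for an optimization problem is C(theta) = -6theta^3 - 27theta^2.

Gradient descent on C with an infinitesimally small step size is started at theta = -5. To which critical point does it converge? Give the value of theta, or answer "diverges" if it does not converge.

-3

C'(theta) = -18theta(theta + 3), so C'(-5) = -180.
Gradient descent moves in the -C' direction, i.e. theta is increasing.
The nearest critical point in that direction is theta = -3, where C'' = 54 > 0 (a local minimum). The iterate converges there.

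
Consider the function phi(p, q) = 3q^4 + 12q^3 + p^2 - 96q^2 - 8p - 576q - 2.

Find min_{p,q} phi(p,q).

phi(p,q) separates as A(p) + B(q) − 2, so its minimum is min A + min B − 2.
A'(p) = 2p - 8 vanishes at p ∈ {4}; B'(q) = 12(q - 4)(q + 3)(q + 4) vanishes at q ∈ {-4, -3, 4}.
Local minima of A (where A''>0): A(4)=-16. Local minima of B: B(-4)=768, B(4)=-2304.
So the global minimum of phi is A(4) + B(4) − 2 = -16 − 2304 − 2 = -2322, attained at (4, 4).

-2322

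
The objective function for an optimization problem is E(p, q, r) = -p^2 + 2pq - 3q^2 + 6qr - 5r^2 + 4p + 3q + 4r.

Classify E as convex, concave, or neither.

E is quadratic, so its Hessian is the constant matrix H = [[-2, 2, 0], [2, -6, 6], [0, 6, -10]].
Leading principal minors: -2, 8, -8.
Signs alternate −, +, − ⇒ H ≺ 0 ⇒ concave.

concave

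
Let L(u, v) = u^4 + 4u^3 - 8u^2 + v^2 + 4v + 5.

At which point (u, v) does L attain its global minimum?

L(u,v) separates as P(u) + Q(v) + 5, so its minimum is min P + min Q + 5.
P'(u) = 4u(u - 1)(u + 4) vanishes at u ∈ {-4, 0, 1}; Q'(v) = 2v + 4 vanishes at v ∈ {-2}.
Local minima of P (where P''>0): P(-4)=-128, P(1)=-3. Local minima of Q: Q(-2)=-4.
So the global minimum of L is P(-4) + Q(-2) + 5 = -128 − 4 + 5 = -127, attained at (-4, -2).

(-4, -2)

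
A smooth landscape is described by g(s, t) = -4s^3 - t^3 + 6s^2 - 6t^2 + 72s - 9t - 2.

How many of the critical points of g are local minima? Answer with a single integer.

g separates as a function of s plus a function of t, so ∇g=0 decouples.
∂g/∂s = -12(s - 3)(s + 2) = 0 at s ∈ {-2, 3}; ∂g/∂t = -3(t + 1)(t + 3) = 0 at t ∈ {-3, -1}.
The Hessian is diagonal: diag(g_ss, g_tt). Second derivatives: g_ss(-2)=60, g_ss(3)=-60; g_tt(-3)=6, g_tt(-1)=-6.
Local minima occur where both diagonal entries positive: (-2, -3). Count: 1.

1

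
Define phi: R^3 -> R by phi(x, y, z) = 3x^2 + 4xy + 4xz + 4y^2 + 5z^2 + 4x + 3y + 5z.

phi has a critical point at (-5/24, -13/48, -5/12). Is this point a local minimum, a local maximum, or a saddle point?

The Hessian is constant: H = [[6, 4, 4], [4, 8, 0], [4, 0, 10]].
Leading principal minors: Δ₁ = 6, Δ₂ = 32, Δ₃ = 192.
All leading minors are positive, so H is positive definite: a local minimum.

local minimum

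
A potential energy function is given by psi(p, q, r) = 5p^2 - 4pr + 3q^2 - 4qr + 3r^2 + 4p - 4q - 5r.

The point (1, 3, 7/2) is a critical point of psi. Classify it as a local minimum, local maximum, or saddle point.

local minimum

The Hessian is constant: H = [[10, 0, -4], [0, 6, -4], [-4, -4, 6]].
Leading principal minors: Δ₁ = 10, Δ₂ = 60, Δ₃ = 104.
All leading minors are positive, so H is positive definite: a local minimum.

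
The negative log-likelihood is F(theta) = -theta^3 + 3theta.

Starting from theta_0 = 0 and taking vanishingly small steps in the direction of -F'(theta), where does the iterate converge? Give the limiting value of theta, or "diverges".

F'(theta) = -3(theta - 1)(theta + 1), so F'(0) = 3.
Gradient descent moves in the -F' direction, i.e. theta is decreasing.
The nearest critical point in that direction is theta = -1, where F'' = 6 > 0 (a local minimum). The iterate converges there.

-1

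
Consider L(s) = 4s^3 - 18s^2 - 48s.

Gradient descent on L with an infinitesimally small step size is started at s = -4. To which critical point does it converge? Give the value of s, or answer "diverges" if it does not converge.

diverges

L'(s) = 12(s - 4)(s + 1), so L'(-4) = 288.
Gradient descent moves in the -L' direction, i.e. s is decreasing.
There is no critical point below s=-4, and L' keeps the same sign, so the iterate runs off to −∞.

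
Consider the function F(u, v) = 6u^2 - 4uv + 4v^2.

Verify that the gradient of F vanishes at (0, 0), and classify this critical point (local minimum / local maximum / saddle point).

∇F = (12u - 4v, -4u + 8v); substituting (0, 0) gives ∇F = (0, 0), so (0, 0) is indeed a critical point.
The Hessian of F is constant: H = [[12, -4], [-4, 8]].
det(H) = 12·8 − (-4)² = 80.
det(H) > 0 and tr(H) = 20 > 0, so H is positive definite and the point is a local minimum.

local minimum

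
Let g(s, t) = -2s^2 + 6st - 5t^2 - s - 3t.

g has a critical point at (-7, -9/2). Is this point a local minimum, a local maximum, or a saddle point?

local maximum

The Hessian of g is constant: H = [[-4, 6], [6, -10]].
det(H) = (-4)·(-10) − 6² = 4.
det(H) > 0 and tr(H) = -14 < 0, so H is negative definite and the point is a local maximum.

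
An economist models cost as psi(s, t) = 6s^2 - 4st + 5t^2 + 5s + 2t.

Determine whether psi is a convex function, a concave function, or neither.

psi is quadratic, so its Hessian is the constant matrix H = [[12, -4], [-4, 10]].
det(H) = 104, tr(H) = 22.
det(H) > 0 and tr(H) > 0, so H is positive definite everywhere: convex.

convex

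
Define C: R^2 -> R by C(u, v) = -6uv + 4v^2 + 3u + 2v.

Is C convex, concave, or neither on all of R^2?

C is quadratic, so its Hessian is the constant matrix H = [[0, -6], [-6, 8]].
det(H) = -36, tr(H) = 8.
det(H) < 0, so H is indefinite: neither convex nor concave.

neither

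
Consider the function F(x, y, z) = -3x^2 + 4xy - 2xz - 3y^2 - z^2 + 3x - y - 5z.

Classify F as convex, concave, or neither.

F is quadratic, so its Hessian is the constant matrix H = [[-6, 4, -2], [4, -6, 0], [-2, 0, -2]].
Leading principal minors: -6, 20, -16.
Signs alternate −, +, − ⇒ H ≺ 0 ⇒ concave.

concave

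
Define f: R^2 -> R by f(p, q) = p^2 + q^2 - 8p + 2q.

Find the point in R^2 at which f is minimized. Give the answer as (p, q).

(4, -1)

f(p,q) separates as A(p) + B(q), so its minimum is min A + min B.
A'(p) = 2p - 8 vanishes at p ∈ {4}; B'(q) = 2q + 2 vanishes at q ∈ {-1}.
Local minima of A (where A''>0): A(4)=-16. Local minima of B: B(-1)=-1.
So the global minimum of f is A(4) + B(-1) = -16 − 1 = -17, attained at (4, -1).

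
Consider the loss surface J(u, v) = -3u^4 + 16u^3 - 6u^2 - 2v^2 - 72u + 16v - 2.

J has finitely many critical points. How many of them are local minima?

0

J separates as a function of u plus a function of v, so ∇J=0 decouples.
∂J/∂u = -12(u - 3)(u - 2)(u + 1) = 0 at u ∈ {-1, 2, 3}; ∂J/∂v = -4(v - 4) = 0 at v ∈ {4}.
The Hessian is diagonal: diag(J_uu, J_vv). Second derivatives: J_uu(-1)=-144, J_uu(2)=36, J_uu(3)=-48; J_vv(4)=-4.
Local minima occur where both diagonal entries positive: none. Count: 0.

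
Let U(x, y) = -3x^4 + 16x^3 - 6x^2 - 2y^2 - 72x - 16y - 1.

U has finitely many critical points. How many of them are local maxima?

U separates as a function of x plus a function of y, so ∇U=0 decouples.
∂U/∂x = -12(x - 3)(x - 2)(x + 1) = 0 at x ∈ {-1, 2, 3}; ∂U/∂y = -4(y + 4) = 0 at y ∈ {-4}.
The Hessian is diagonal: diag(U_xx, U_yy). Second derivatives: U_xx(-1)=-144, U_xx(2)=36, U_xx(3)=-48; U_yy(-4)=-4.
Local maxima occur where both diagonal entries negative: (-1, -4), (3, -4). Count: 2.

2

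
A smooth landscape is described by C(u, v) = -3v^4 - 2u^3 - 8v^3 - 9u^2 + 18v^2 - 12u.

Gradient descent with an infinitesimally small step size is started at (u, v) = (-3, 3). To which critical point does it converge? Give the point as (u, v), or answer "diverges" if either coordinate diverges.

C is separable, so gradient descent decouples: u follows -∂C/∂u, v follows -∂C/∂v.
∂C/∂u = -6(u + 1)(u + 2); at u=-3 this is -12, so u increases.
∂C/∂v = -12v(v - 1)(v + 3); at v=3 this is -432, so v increases.
The v-coordinate has no critical point in that direction and runs off to infinity.

diverges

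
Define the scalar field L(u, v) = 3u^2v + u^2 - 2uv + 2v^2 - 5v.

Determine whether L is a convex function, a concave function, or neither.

The term 3u^2v is cubic, so the Hessian is not constant.
∂²L/∂u² = 6v + 2, which takes both signs as v varies (negative for sufficiently negative v). A diagonal entry of the Hessian changing sign means the Hessian is neither positive- nor negative-semidefinite on all of R^2.

neither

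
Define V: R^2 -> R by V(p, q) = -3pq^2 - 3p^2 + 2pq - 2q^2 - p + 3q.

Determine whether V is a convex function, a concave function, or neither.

neither

The term -3pq^2 is cubic, so the Hessian is not constant.
∂²V/∂q² = -6p - 4, which takes both signs as p varies (negative for sufficiently large p). A diagonal entry of the Hessian changing sign means the Hessian is neither positive- nor negative-semidefinite on all of R^2.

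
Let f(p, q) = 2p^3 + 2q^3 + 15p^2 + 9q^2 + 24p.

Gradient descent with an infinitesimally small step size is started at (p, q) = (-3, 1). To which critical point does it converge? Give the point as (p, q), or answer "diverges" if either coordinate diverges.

f is separable, so gradient descent decouples: p follows -∂f/∂p, q follows -∂f/∂q.
∂f/∂p = 6(p + 1)(p + 4); at p=-3 this is -12, so p increases.
∂f/∂q = 6q(q + 3); at q=1 this is 24, so q decreases.
p converges to its nearest critical value -1 (a local min of the p-part); q converges to 0. The iterate converges to (-1, 0).

(-1, 0)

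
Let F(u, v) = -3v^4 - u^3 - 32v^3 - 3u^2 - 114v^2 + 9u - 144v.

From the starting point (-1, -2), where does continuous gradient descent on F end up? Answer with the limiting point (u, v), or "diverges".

(-3, -3)

F is separable, so gradient descent decouples: u follows -∂F/∂u, v follows -∂F/∂v.
∂F/∂u = -3(u - 1)(u + 3); at u=-1 this is 12, so u decreases.
∂F/∂v = -12(v + 1)(v + 3)(v + 4); at v=-2 this is 24, so v decreases.
u converges to its nearest critical value -3 (a local min of the u-part); v converges to -3. The iterate converges to (-3, -3).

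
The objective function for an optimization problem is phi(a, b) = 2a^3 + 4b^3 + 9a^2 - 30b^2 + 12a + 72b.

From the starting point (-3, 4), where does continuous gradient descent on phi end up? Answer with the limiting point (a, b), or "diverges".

phi is separable, so gradient descent decouples: a follows -∂phi/∂a, b follows -∂phi/∂b.
∂phi/∂a = 6(a + 1)(a + 2); at a=-3 this is 12, so a decreases.
∂phi/∂b = 12(b - 3)(b - 2); at b=4 this is 24, so b decreases.
The a-coordinate has no critical point in that direction and runs off to infinity.

diverges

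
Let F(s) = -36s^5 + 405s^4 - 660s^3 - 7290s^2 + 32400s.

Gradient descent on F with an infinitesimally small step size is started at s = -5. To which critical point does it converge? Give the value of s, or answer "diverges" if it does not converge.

F'(s) = -180(s - 5)(s - 4)(s - 3)(s + 3), so F'(-5) = -259200.
Gradient descent moves in the -F' direction, i.e. s is increasing.
The nearest critical point in that direction is s = -3, where F'' = 60480 > 0 (a local minimum). The iterate converges there.

-3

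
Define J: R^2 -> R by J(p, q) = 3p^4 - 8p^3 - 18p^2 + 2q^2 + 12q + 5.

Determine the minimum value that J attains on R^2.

J(p,q) separates as A(p) + B(q) + 5, so its minimum is min A + min B + 5.
A'(p) = 12p(p - 3)(p + 1) vanishes at p ∈ {-1, 0, 3}; B'(q) = 4q + 12 vanishes at q ∈ {-3}.
Local minima of A (where A''>0): A(-1)=-7, A(3)=-135. Local minima of B: B(-3)=-18.
So the global minimum of J is A(3) + B(-3) + 5 = -135 − 18 + 5 = -148, attained at (3, -3).

-148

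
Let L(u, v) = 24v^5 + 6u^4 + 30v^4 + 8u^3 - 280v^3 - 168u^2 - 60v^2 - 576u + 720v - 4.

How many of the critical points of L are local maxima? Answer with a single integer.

2

L separates as a function of u plus a function of v, so ∇L=0 decouples.
∂L/∂u = 24(u - 4)(u + 2)(u + 3) = 0 at u ∈ {-3, -2, 4}; ∂L/∂v = 120(v - 2)(v - 1)(v + 1)(v + 3) = 0 at v ∈ {-3, -1, 1, 2}.
The Hessian is diagonal: diag(L_uu, L_vv). Second derivatives: L_uu(-3)=168, L_uu(-2)=-144, L_uu(4)=1008; L_vv(-3)=-4800, L_vv(-1)=1440, L_vv(1)=-960, L_vv(2)=1800.
Local maxima occur where both diagonal entries negative: (-2, -3), (-2, 1). Count: 2.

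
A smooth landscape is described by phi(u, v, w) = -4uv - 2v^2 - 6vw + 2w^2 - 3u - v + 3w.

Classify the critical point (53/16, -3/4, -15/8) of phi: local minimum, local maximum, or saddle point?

The Hessian is constant: H = [[0, -4, 0], [-4, -4, -6], [0, -6, 4]].
Leading principal minors: Δ₁ = 0, Δ₂ = -16, Δ₃ = -64.
The minors fit neither the all-positive nor the alternating-sign pattern, so H is indefinite: a saddle point.

saddle point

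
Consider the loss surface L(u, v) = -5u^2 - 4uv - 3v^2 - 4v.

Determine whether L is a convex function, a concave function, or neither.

concave

L is quadratic, so its Hessian is the constant matrix H = [[-10, -4], [-4, -6]].
det(H) = 44, tr(H) = -16.
det(H) > 0 and tr(H) < 0, so H is negative definite everywhere: concave.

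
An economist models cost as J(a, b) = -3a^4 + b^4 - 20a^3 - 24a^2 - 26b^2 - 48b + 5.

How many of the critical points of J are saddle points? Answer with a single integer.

J separates as a function of a plus a function of b, so ∇J=0 decouples.
∂J/∂a = -12a(a + 1)(a + 4) = 0 at a ∈ {-4, -1, 0}; ∂J/∂b = 4(b - 4)(b + 1)(b + 3) = 0 at b ∈ {-3, -1, 4}.
The Hessian is diagonal: diag(J_aa, J_bb). Second derivatives: J_aa(-4)=-144, J_aa(-1)=36, J_aa(0)=-48; J_bb(-3)=56, J_bb(-1)=-40, J_bb(4)=140.
Saddle points occur where the two diagonal entries have opposite signs: (-4, -3), (-4, 4), (-1, -1), (0, -3), (0, 4). Count: 5.

5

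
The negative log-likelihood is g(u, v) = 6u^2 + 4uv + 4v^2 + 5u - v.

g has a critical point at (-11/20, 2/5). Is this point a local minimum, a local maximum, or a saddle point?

The Hessian of g is constant: H = [[12, 4], [4, 8]].
det(H) = 12·8 − 4² = 80.
det(H) > 0 and tr(H) = 20 > 0, so H is positive definite and the point is a local minimum.

local minimum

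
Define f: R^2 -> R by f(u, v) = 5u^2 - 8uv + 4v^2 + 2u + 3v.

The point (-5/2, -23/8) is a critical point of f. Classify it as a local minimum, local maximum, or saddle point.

local minimum

The Hessian of f is constant: H = [[10, -8], [-8, 8]].
det(H) = 10·8 − (-8)² = 16.
det(H) > 0 and tr(H) = 18 > 0, so H is positive definite and the point is a local minimum.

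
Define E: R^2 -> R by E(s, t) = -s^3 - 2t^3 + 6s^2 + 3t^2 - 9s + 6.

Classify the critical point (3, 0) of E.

The mixed partial ∂²E/∂s∂t is 0, so the Hessian at any point is diag(E_ss, E_tt) = diag(6(-s + 2), 6(-2t + 1)).
At (3, 0): H = diag(-6, 6).
The eigenvalues have opposite signs, so H is indefinite: a saddle point.

saddle point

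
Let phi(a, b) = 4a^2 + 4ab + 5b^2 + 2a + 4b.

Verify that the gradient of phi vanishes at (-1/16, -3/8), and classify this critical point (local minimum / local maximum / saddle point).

∇phi = (8a + 4b + 2, 4a + 10b + 4); substituting (-1/16, -3/8) gives ∇phi = (0, 0), so (-1/16, -3/8) is indeed a critical point.
The Hessian of phi is constant: H = [[8, 4], [4, 10]].
det(H) = 8·10 − 4² = 64.
det(H) > 0 and tr(H) = 18 > 0, so H is positive definite and the point is a local minimum.

local minimum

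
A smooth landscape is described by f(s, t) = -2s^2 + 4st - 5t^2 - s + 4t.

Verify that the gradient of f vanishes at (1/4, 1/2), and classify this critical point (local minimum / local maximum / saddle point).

∇f = (-4s + 4t - 1, 4s - 10t + 4); substituting (1/4, 1/2) gives ∇f = (0, 0), so (1/4, 1/2) is indeed a critical point.
The Hessian of f is constant: H = [[-4, 4], [4, -10]].
det(H) = (-4)·(-10) − 4² = 24.
det(H) > 0 and tr(H) = -14 < 0, so H is negative definite and the point is a local maximum.

local maximum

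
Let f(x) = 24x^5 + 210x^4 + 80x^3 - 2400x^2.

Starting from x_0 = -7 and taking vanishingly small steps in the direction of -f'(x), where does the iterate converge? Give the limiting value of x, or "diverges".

f'(x) = 120x(x - 2)(x + 4)(x + 5), so f'(-7) = 45360.
Gradient descent moves in the -f' direction, i.e. x is decreasing.
There is no critical point below x=-7, and f' keeps the same sign, so the iterate runs off to −∞.

diverges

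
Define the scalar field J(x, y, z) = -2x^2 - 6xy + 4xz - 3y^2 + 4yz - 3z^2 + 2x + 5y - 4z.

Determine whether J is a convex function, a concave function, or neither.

neither

J is quadratic, so its Hessian is the constant matrix H = [[-4, -6, 4], [-6, -6, 4], [4, 4, -6]].
Leading principal minors: -4, -12, 40.
Neither pattern holds ⇒ H is indefinite ⇒ neither convex nor concave.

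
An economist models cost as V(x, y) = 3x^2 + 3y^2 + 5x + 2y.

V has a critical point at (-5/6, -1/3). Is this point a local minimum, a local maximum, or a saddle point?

local minimum

The Hessian of V is constant: H = [[6, 0], [0, 6]].
det(H) = 6·6 − 0² = 36.
det(H) > 0 and tr(H) = 12 > 0, so H is positive definite and the point is a local minimum.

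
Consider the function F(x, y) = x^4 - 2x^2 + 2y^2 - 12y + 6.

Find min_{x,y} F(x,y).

-13

F(x,y) separates as P(x) + Q(y) + 6, so its minimum is min P + min Q + 6.
P'(x) = 4x(x - 1)(x + 1) vanishes at x ∈ {-1, 0, 1}; Q'(y) = 4y - 12 vanishes at y ∈ {3}.
Local minima of P (where P''>0): P(-1)=-1, P(1)=-1. Local minima of Q: Q(3)=-18.
So the global minimum of F is P(-1) + Q(3) + 6 = -1 − 18 + 6 = -13, attained at (-1, 3).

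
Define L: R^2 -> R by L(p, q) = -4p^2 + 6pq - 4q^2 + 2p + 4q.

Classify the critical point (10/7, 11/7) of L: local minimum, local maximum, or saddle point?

local maximum

The Hessian of L is constant: H = [[-8, 6], [6, -8]].
det(H) = (-8)·(-8) − 6² = 28.
det(H) > 0 and tr(H) = -16 < 0, so H is negative definite and the point is a local maximum.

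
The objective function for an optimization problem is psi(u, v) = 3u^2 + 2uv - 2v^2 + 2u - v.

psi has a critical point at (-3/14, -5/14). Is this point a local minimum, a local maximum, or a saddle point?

The Hessian of psi is constant: H = [[6, 2], [2, -4]].
det(H) = 6·(-4) − 2² = -28.
Since det(H) < 0, H is indefinite and the critical point is a saddle point.

saddle point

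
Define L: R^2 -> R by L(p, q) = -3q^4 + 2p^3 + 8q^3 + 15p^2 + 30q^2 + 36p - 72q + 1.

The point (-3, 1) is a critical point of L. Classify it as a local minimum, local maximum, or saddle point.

The mixed partial ∂²L/∂p∂q is 0, so the Hessian at any point is diag(L_pp, L_qq) = diag(6(2p + 5), 12(-3q^2 + 4q + 5)).
At (-3, 1): H = diag(-6, 72).
The eigenvalues have opposite signs, so H is indefinite: a saddle point.

saddle point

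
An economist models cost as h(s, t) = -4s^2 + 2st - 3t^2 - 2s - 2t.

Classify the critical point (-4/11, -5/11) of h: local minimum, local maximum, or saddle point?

local maximum

The Hessian of h is constant: H = [[-8, 2], [2, -6]].
det(H) = (-8)·(-6) − 2² = 44.
det(H) > 0 and tr(H) = -14 < 0, so H is negative definite and the point is a local maximum.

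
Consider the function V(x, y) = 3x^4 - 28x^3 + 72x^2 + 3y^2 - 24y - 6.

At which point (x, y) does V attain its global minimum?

V(x,y) separates as P(x) + Q(y) − 6, so its minimum is min P + min Q − 6.
P'(x) = 12x(x - 4)(x - 3) vanishes at x ∈ {0, 3, 4}; Q'(y) = 6y - 24 vanishes at y ∈ {4}.
Local minima of P (where P''>0): P(0)=0, P(4)=128. Local minima of Q: Q(4)=-48.
So the global minimum of V is P(0) + Q(4) − 6 = 0 − 48 − 6 = -54, attained at (0, 4).

(0, 4)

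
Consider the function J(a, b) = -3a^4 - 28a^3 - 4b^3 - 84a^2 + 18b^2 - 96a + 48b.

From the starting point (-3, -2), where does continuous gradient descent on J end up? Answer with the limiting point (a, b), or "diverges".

(-2, -1)

J is separable, so gradient descent decouples: a follows -∂J/∂a, b follows -∂J/∂b.
∂J/∂a = -12(a + 1)(a + 2)(a + 4); at a=-3 this is -24, so a increases.
∂J/∂b = -12(b - 4)(b + 1); at b=-2 this is -72, so b increases.
a converges to its nearest critical value -2 (a local min of the a-part); b converges to -1. The iterate converges to (-2, -1).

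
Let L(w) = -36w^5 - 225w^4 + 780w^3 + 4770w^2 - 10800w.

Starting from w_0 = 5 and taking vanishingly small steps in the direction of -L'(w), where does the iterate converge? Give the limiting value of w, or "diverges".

L'(w) = -180(w - 3)(w - 1)(w + 4)(w + 5), so L'(5) = -129600.
Gradient descent moves in the -L' direction, i.e. w is increasing.
There is no critical point above w=5, and L' keeps the same sign, so the iterate runs off to +∞.

diverges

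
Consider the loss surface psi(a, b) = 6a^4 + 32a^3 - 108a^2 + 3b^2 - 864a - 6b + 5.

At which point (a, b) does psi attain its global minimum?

psi(a,b) separates as P(a) + Q(b) + 5, so its minimum is min P + min Q + 5.
P'(a) = 24(a - 3)(a + 3)(a + 4) vanishes at a ∈ {-4, -3, 3}; Q'(b) = 6b - 6 vanishes at b ∈ {1}.
Local minima of P (where P''>0): P(-4)=1216, P(3)=-2214. Local minima of Q: Q(1)=-3.
So the global minimum of psi is P(3) + Q(1) + 5 = -2214 − 3 + 5 = -2212, attained at (3, 1).

(3, 1)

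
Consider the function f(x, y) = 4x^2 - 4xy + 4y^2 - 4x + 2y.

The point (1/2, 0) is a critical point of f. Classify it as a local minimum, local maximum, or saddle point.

local minimum

The Hessian of f is constant: H = [[8, -4], [-4, 8]].
det(H) = 8·8 − (-4)² = 48.
det(H) > 0 and tr(H) = 16 > 0, so H is positive definite and the point is a local minimum.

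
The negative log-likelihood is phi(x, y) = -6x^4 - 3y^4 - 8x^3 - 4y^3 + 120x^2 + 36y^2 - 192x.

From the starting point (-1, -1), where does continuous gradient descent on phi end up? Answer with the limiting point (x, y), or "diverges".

(1, 0)

phi is separable, so gradient descent decouples: x follows -∂phi/∂x, y follows -∂phi/∂y.
∂phi/∂x = -24(x - 2)(x - 1)(x + 4); at x=-1 this is -432, so x increases.
∂phi/∂y = -12y(y - 2)(y + 3); at y=-1 this is -72, so y increases.
x converges to its nearest critical value 1 (a local min of the x-part); y converges to 0. The iterate converges to (1, 0).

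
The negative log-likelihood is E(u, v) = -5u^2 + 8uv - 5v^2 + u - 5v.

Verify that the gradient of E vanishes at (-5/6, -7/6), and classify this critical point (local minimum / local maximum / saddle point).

local maximum

∇E = (-10u + 8v + 1, 8u - 10v - 5); substituting (-5/6, -7/6) gives ∇E = (0, 0), so (-5/6, -7/6) is indeed a critical point.
The Hessian of E is constant: H = [[-10, 8], [8, -10]].
det(H) = (-10)·(-10) − 8² = 36.
det(H) > 0 and tr(H) = -20 < 0, so H is negative definite and the point is a local maximum.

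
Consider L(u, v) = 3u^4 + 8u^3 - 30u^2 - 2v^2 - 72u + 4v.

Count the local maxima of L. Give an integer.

1

L separates as a function of u plus a function of v, so ∇L=0 decouples.
∂L/∂u = 12(u - 2)(u + 1)(u + 3) = 0 at u ∈ {-3, -1, 2}; ∂L/∂v = -4(v - 1) = 0 at v ∈ {1}.
The Hessian is diagonal: diag(L_uu, L_vv). Second derivatives: L_uu(-3)=120, L_uu(-1)=-72, L_uu(2)=180; L_vv(1)=-4.
Local maxima occur where both diagonal entries negative: (-1, 1). Count: 1.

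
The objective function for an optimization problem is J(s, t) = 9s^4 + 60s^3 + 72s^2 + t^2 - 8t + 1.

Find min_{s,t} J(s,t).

J(s,t) separates as P(s) + Q(t) + 1, so its minimum is min P + min Q + 1.
P'(s) = 36s(s + 1)(s + 4) vanishes at s ∈ {-4, -1, 0}; Q'(t) = 2(t - 4) vanishes at t ∈ {4}.
Local minima of P (where P''>0): P(-4)=-384, P(0)=0. Local minima of Q: Q(4)=-16.
So the global minimum of J is P(-4) + Q(4) + 1 = -384 − 16 + 1 = -399, attained at (-4, 4).

-399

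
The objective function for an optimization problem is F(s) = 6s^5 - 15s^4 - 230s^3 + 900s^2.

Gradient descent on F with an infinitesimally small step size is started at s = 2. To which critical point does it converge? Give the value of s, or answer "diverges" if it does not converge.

0

F'(s) = 30s(s - 4)(s - 3)(s + 5), so F'(2) = 840.
Gradient descent moves in the -F' direction, i.e. s is decreasing.
The nearest critical point in that direction is s = 0, where F'' = 1800 > 0 (a local minimum). The iterate converges there.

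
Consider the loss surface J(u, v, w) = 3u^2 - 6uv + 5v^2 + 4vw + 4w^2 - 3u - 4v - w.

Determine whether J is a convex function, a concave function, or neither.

convex

J is quadratic, so its Hessian is the constant matrix H = [[6, -6, 0], [-6, 10, 4], [0, 4, 8]].
Leading principal minors: 6, 24, 96.
All positive ⇒ H ≻ 0 ⇒ convex.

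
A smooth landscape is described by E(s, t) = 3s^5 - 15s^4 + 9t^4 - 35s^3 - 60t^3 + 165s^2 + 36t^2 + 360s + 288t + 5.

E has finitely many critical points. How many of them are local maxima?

E separates as a function of s plus a function of t, so ∇E=0 decouples.
∂E/∂s = 15(s - 4)(s - 3)(s + 1)(s + 2) = 0 at s ∈ {-2, -1, 3, 4}; ∂E/∂t = 36(t - 4)(t - 2)(t + 1) = 0 at t ∈ {-1, 2, 4}.
The Hessian is diagonal: diag(E_ss, E_tt). Second derivatives: E_ss(-2)=-450, E_ss(-1)=300, E_ss(3)=-300, E_ss(4)=450; E_tt(-1)=540, E_tt(2)=-216, E_tt(4)=360.
Local maxima occur where both diagonal entries negative: (-2, 2), (3, 2). Count: 2.

2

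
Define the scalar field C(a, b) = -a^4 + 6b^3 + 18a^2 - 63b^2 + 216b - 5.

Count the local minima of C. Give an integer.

C separates as a function of a plus a function of b, so ∇C=0 decouples.
∂C/∂a = -4a(a - 3)(a + 3) = 0 at a ∈ {-3, 0, 3}; ∂C/∂b = 18(b - 4)(b - 3) = 0 at b ∈ {3, 4}.
The Hessian is diagonal: diag(C_aa, C_bb). Second derivatives: C_aa(-3)=-72, C_aa(0)=36, C_aa(3)=-72; C_bb(3)=-18, C_bb(4)=18.
Local minima occur where both diagonal entries positive: (0, 4). Count: 1.

1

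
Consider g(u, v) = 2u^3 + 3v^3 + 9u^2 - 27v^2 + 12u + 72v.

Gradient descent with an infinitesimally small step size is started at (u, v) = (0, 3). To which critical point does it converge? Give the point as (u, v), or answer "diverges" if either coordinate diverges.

g is separable, so gradient descent decouples: u follows -∂g/∂u, v follows -∂g/∂v.
∂g/∂u = 6(u + 1)(u + 2); at u=0 this is 12, so u decreases.
∂g/∂v = 9(v - 4)(v - 2); at v=3 this is -9, so v increases.
u converges to its nearest critical value -1 (a local min of the u-part); v converges to 4. The iterate converges to (-1, 4).

(-1, 4)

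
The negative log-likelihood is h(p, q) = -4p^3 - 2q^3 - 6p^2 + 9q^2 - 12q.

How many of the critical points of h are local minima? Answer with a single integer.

h separates as a function of p plus a function of q, so ∇h=0 decouples.
∂h/∂p = -12p(p + 1) = 0 at p ∈ {-1, 0}; ∂h/∂q = -6(q - 2)(q - 1) = 0 at q ∈ {1, 2}.
The Hessian is diagonal: diag(h_pp, h_qq). Second derivatives: h_pp(-1)=12, h_pp(0)=-12; h_qq(1)=6, h_qq(2)=-6.
Local minima occur where both diagonal entries positive: (-1, 1). Count: 1.

1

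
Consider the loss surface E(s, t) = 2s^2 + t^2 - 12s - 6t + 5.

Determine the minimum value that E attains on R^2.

-22

E(s,t) separates as P(s) + Q(t) + 5, so its minimum is min P + min Q + 5.
P'(s) = 4s - 12 vanishes at s ∈ {3}; Q'(t) = 2(t - 3) vanishes at t ∈ {3}.
Local minima of P (where P''>0): P(3)=-18. Local minima of Q: Q(3)=-9.
So the global minimum of E is P(3) + Q(3) + 5 = -18 − 9 + 5 = -22, attained at (3, 3).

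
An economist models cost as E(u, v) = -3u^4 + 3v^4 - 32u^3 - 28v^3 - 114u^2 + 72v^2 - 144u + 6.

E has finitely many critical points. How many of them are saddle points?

5

E separates as a function of u plus a function of v, so ∇E=0 decouples.
∂E/∂u = -12(u + 1)(u + 3)(u + 4) = 0 at u ∈ {-4, -3, -1}; ∂E/∂v = 12v(v - 4)(v - 3) = 0 at v ∈ {0, 3, 4}.
The Hessian is diagonal: diag(E_uu, E_vv). Second derivatives: E_uu(-4)=-36, E_uu(-3)=24, E_uu(-1)=-72; E_vv(0)=144, E_vv(3)=-36, E_vv(4)=48.
Saddle points occur where the two diagonal entries have opposite signs: (-4, 0), (-4, 4), (-3, 3), (-1, 0), (-1, 4). Count: 5.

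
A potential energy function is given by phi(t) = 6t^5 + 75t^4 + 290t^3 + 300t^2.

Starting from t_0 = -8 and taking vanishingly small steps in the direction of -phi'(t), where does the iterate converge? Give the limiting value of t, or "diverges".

phi'(t) = 30t(t + 1)(t + 4)(t + 5), so phi'(-8) = 20160.
Gradient descent moves in the -phi' direction, i.e. t is decreasing.
There is no critical point below t=-8, and phi' keeps the same sign, so the iterate runs off to −∞.

diverges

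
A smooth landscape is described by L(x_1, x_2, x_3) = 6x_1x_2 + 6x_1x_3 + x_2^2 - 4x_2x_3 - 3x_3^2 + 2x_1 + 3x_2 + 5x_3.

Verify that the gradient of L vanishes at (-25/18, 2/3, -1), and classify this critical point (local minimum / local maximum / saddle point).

∇L = (6x_2 + 6x_3 + 2, 6x_1 + 2x_2 - 4x_3 + 3, 6x_1 - 4x_2 - 6x_3 + 5); substituting (-25/18, 2/3, -1) gives ∇L = (0, 0, 0), so (-25/18, 2/3, -1) is indeed a critical point.
The Hessian is constant: H = [[0, 6, 6], [6, 2, -4], [6, -4, -6]].
Leading principal minors: Δ₁ = 0, Δ₂ = -36, Δ₃ = -144.
The minors fit neither the all-positive nor the alternating-sign pattern, so H is indefinite: a saddle point.

saddle point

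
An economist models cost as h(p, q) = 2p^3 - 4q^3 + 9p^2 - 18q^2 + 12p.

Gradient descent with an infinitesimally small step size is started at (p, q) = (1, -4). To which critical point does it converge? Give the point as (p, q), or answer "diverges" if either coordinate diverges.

(-1, -3)

h is separable, so gradient descent decouples: p follows -∂h/∂p, q follows -∂h/∂q.
∂h/∂p = 6(p + 1)(p + 2); at p=1 this is 36, so p decreases.
∂h/∂q = -12q(q + 3); at q=-4 this is -48, so q increases.
p converges to its nearest critical value -1 (a local min of the p-part); q converges to -3. The iterate converges to (-1, -3).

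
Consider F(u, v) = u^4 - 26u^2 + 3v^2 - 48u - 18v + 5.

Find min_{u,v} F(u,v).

F(u,v) separates as P(u) + Q(v) + 5, so its minimum is min P + min Q + 5.
P'(u) = 4(u - 4)(u + 1)(u + 3) vanishes at u ∈ {-3, -1, 4}; Q'(v) = 6v - 18 vanishes at v ∈ {3}.
Local minima of P (where P''>0): P(-3)=-9, P(4)=-352. Local minima of Q: Q(3)=-27.
So the global minimum of F is P(4) + Q(3) + 5 = -352 − 27 + 5 = -374, attained at (4, 3).

-374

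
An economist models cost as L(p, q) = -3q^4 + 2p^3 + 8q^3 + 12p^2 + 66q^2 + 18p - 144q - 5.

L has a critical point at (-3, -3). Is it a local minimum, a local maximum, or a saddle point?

The mixed partial ∂²L/∂p∂q is 0, so the Hessian at any point is diag(L_pp, L_qq) = diag(12(p + 2), 12(-3q^2 + 4q + 11)).
At (-3, -3): H = diag(-12, -336).
Both eigenvalues are negative, so H is negative definite: a local maximum.

local maximum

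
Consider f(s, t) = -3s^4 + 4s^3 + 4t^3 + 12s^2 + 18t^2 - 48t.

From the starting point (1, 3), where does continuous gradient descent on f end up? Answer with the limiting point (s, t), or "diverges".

f is separable, so gradient descent decouples: s follows -∂f/∂s, t follows -∂f/∂t.
∂f/∂s = -12s(s - 2)(s + 1); at s=1 this is 24, so s decreases.
∂f/∂t = 12(t - 1)(t + 4); at t=3 this is 168, so t decreases.
s converges to its nearest critical value 0 (a local min of the s-part); t converges to 1. The iterate converges to (0, 1).

(0, 1)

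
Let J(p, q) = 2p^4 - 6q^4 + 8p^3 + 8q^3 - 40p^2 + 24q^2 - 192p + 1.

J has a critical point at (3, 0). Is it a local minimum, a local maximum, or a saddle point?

local minimum

The mixed partial ∂²J/∂p∂q is 0, so the Hessian at any point is diag(J_pp, J_qq) = diag(8(3p^2 + 6p - 10), 24(-3q^2 + 2q + 2)).
At (3, 0): H = diag(280, 48).
Both eigenvalues are positive, so H is positive definite: a local minimum.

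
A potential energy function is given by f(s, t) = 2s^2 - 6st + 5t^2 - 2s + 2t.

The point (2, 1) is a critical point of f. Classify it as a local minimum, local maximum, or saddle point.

local minimum

The Hessian of f is constant: H = [[4, -6], [-6, 10]].
det(H) = 4·10 − (-6)² = 4.
det(H) > 0 and tr(H) = 14 > 0, so H is positive definite and the point is a local minimum.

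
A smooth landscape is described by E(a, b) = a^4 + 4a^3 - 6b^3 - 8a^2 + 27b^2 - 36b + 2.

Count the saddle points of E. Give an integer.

E separates as a function of a plus a function of b, so ∇E=0 decouples.
∂E/∂a = 4a(a - 1)(a + 4) = 0 at a ∈ {-4, 0, 1}; ∂E/∂b = -18(b - 2)(b - 1) = 0 at b ∈ {1, 2}.
The Hessian is diagonal: diag(E_aa, E_bb). Second derivatives: E_aa(-4)=80, E_aa(0)=-16, E_aa(1)=20; E_bb(1)=18, E_bb(2)=-18.
Saddle points occur where the two diagonal entries have opposite signs: (-4, 2), (0, 1), (1, 2). Count: 3.

3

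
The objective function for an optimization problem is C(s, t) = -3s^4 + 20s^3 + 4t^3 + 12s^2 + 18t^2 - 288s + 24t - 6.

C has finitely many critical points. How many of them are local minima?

C separates as a function of s plus a function of t, so ∇C=0 decouples.
∂C/∂s = -12(s - 4)(s - 3)(s + 2) = 0 at s ∈ {-2, 3, 4}; ∂C/∂t = 12(t + 1)(t + 2) = 0 at t ∈ {-2, -1}.
The Hessian is diagonal: diag(C_ss, C_tt). Second derivatives: C_ss(-2)=-360, C_ss(3)=60, C_ss(4)=-72; C_tt(-2)=-12, C_tt(-1)=12.
Local minima occur where both diagonal entries positive: (3, -1). Count: 1.

1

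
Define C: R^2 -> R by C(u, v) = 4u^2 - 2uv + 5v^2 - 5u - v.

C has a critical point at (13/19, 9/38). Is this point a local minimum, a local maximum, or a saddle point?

The Hessian of C is constant: H = [[8, -2], [-2, 10]].
det(H) = 8·10 − (-2)² = 76.
det(H) > 0 and tr(H) = 18 > 0, so H is positive definite and the point is a local minimum.

local minimum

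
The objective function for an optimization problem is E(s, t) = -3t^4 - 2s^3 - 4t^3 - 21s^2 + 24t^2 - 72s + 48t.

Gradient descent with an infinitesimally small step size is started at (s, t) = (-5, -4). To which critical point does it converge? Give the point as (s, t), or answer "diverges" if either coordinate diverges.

diverges

E is separable, so gradient descent decouples: s follows -∂E/∂s, t follows -∂E/∂t.
∂E/∂s = -6(s + 3)(s + 4); at s=-5 this is -12, so s increases.
∂E/∂t = -12(t - 2)(t + 1)(t + 2); at t=-4 this is 432, so t decreases.
The t-coordinate has no critical point in that direction and runs off to infinity.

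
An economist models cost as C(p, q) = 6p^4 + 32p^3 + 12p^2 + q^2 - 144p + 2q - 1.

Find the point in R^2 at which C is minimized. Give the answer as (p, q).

C(p,q) separates as A(p) + B(q) − 1, so its minimum is min A + min B − 1.
A'(p) = 24(p - 1)(p + 2)(p + 3) vanishes at p ∈ {-3, -2, 1}; B'(q) = 2q + 2 vanishes at q ∈ {-1}.
Local minima of A (where A''>0): A(-3)=162, A(1)=-94. Local minima of B: B(-1)=-1.
So the global minimum of C is A(1) + B(-1) − 1 = -94 − 1 − 1 = -96, attained at (1, -1).

(1, -1)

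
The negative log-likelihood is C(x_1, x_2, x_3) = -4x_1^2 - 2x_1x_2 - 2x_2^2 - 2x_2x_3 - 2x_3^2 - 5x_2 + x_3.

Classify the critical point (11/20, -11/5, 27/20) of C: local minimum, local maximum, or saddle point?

The Hessian is constant: H = [[-8, -2, 0], [-2, -4, -2], [0, -2, -4]].
Leading principal minors: Δ₁ = -8, Δ₂ = 28, Δ₃ = -80.
The minors alternate sign starting negative (−, +, −), so H is negative definite: a local maximum.

local maximum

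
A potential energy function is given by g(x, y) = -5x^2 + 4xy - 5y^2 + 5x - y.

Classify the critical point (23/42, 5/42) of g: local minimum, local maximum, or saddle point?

local maximum

The Hessian of g is constant: H = [[-10, 4], [4, -10]].
det(H) = (-10)·(-10) − 4² = 84.
det(H) > 0 and tr(H) = -20 < 0, so H is negative definite and the point is a local maximum.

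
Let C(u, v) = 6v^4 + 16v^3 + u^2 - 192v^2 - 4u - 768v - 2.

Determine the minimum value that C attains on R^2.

C(u,v) separates as P(u) + Q(v) − 2, so its minimum is min P + min Q − 2.
P'(u) = 2u - 4 vanishes at u ∈ {2}; Q'(v) = 24(v - 4)(v + 2)(v + 4) vanishes at v ∈ {-4, -2, 4}.
Local minima of P (where P''>0): P(2)=-4. Local minima of Q: Q(-4)=512, Q(4)=-3584.
So the global minimum of C is P(2) + Q(4) − 2 = -4 − 3584 − 2 = -3590, attained at (2, 4).

-3590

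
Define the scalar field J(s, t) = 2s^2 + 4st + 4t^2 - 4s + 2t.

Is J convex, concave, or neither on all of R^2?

J is quadratic, so its Hessian is the constant matrix H = [[4, 4], [4, 8]].
det(H) = 16, tr(H) = 12.
det(H) > 0 and tr(H) > 0, so H is positive definite everywhere: convex.

convex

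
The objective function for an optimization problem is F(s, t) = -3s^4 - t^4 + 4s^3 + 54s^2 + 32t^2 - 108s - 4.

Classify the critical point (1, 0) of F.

The mixed partial ∂²F/∂s∂t is 0, so the Hessian at any point is diag(F_ss, F_tt) = diag(12(-3s^2 + 2s + 9), 4(-3t^2 + 16)).
At (1, 0): H = diag(96, 64).
Both eigenvalues are positive, so H is positive definite: a local minimum.

local minimum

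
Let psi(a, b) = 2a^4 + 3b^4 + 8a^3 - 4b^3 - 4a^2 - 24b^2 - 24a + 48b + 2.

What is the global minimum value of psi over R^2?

-128

psi(a,b) separates as P(a) + Q(b) + 2, so its minimum is min P + min Q + 2.
P'(a) = 8(a - 1)(a + 1)(a + 3) vanishes at a ∈ {-3, -1, 1}; Q'(b) = 12(b - 2)(b - 1)(b + 2) vanishes at b ∈ {-2, 1, 2}.
Local minima of P (where P''>0): P(-3)=-18, P(1)=-18. Local minima of Q: Q(-2)=-112, Q(2)=16.
So the global minimum of psi is P(-3) + Q(-2) + 2 = -18 − 112 + 2 = -128, attained at (-3, -2).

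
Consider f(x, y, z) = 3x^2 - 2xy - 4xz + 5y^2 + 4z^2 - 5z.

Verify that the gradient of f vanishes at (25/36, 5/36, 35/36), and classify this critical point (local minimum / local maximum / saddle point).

∇f = (6x - 2y - 4z, -2x + 10y, -4x + 8z - 5); substituting (25/36, 5/36, 35/36) gives ∇f = (0, 0, 0), so (25/36, 5/36, 35/36) is indeed a critical point.
The Hessian is constant: H = [[6, -2, -4], [-2, 10, 0], [-4, 0, 8]].
Leading principal minors: Δ₁ = 6, Δ₂ = 56, Δ₃ = 288.
All leading minors are positive, so H is positive definite: a local minimum.

local minimum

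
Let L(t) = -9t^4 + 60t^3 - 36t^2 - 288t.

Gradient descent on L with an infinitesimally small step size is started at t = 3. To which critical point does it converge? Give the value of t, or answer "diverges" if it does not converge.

L'(t) = -36(t - 4)(t - 2)(t + 1), so L'(3) = 144.
Gradient descent moves in the -L' direction, i.e. t is decreasing.
The nearest critical point in that direction is t = 2, where L'' = 216 > 0 (a local minimum). The iterate converges there.

2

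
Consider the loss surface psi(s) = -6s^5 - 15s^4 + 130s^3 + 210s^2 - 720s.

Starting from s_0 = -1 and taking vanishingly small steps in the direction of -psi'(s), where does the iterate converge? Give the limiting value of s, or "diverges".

psi'(s) = -30(s - 3)(s - 1)(s + 2)(s + 4), so psi'(-1) = -720.
Gradient descent moves in the -psi' direction, i.e. s is increasing.
The nearest critical point in that direction is s = 1, where psi'' = 900 > 0 (a local minimum). The iterate converges there.

1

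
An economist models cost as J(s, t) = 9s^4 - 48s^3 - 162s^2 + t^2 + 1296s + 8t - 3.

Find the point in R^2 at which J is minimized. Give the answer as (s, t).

(-3, -4)

J(s,t) separates as P(s) + Q(t) − 3, so its minimum is min P + min Q − 3.
P'(s) = 36(s - 4)(s - 3)(s + 3) vanishes at s ∈ {-3, 3, 4}; Q'(t) = 2(t + 4) vanishes at t ∈ {-4}.
Local minima of P (where P''>0): P(-3)=-3321, P(4)=1824. Local minima of Q: Q(-4)=-16.
So the global minimum of J is P(-3) + Q(-4) − 3 = -3321 − 16 − 3 = -3340, attained at (-3, -4).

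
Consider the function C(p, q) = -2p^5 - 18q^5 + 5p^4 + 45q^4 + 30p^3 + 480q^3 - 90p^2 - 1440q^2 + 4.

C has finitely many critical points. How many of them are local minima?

4

C separates as a function of p plus a function of q, so ∇C=0 decouples.
∂C/∂p = -10p(p - 3)(p - 2)(p + 3) = 0 at p ∈ {-3, 0, 2, 3}; ∂C/∂q = -90q(q - 4)(q - 2)(q + 4) = 0 at q ∈ {-4, 0, 2, 4}.
The Hessian is diagonal: diag(C_pp, C_qq). Second derivatives: C_pp(-3)=900, C_pp(0)=-180, C_pp(2)=100, C_pp(3)=-180; C_qq(-4)=17280, C_qq(0)=-2880, C_qq(2)=2160, C_qq(4)=-5760.
Local minima occur where both diagonal entries positive: (-3, -4), (-3, 2), (2, -4), (2, 2). Count: 4.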